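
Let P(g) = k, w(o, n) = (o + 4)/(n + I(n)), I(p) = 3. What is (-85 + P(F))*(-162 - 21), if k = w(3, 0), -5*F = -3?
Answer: 15128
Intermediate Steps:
F = ⅗ (F = -⅕*(-3) = ⅗ ≈ 0.60000)
w(o, n) = (4 + o)/(3 + n) (w(o, n) = (o + 4)/(n + 3) = (4 + o)/(3 + n))
k = 7/3 (k = (4 + 3)/(3 + 0) = 7/3 ≈ 2.3333)
P(g) = 7/3
(-85 + P(F))*(-162 - 21) = (-85 + 7/3)*(-162 - 21) = -248/3*(-183) = 15128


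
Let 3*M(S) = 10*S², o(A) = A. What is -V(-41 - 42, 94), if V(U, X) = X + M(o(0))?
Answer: -94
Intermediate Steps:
M(S) = 10*S²/3 (M(S) = (10*S²)/3 = 10*S²/3)
V(U, X) = X (V(U, X) = X + (10/3)*0² = X + (10/3)*0 = X + 0 = X)
-V(-41 - 42, 94) = -1*94 = -94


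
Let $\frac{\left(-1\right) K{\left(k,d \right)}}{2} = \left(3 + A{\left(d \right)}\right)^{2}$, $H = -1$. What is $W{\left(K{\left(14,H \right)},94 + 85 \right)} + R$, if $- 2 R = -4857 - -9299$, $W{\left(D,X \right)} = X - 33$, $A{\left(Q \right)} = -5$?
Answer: $-2075$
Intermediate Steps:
$K{\left(k,d \right)} = -8$ ($K{\left(k,d \right)} = - 2 \left(3 - 5\right)^{2} = - 2 \left(-2\right)^{2} = \left(-2\right) 4 = -8$)
$W{\left(D,X \right)} = -33 + X$
$R = -2221$ ($R = - \frac{-4857 - -9299}{2} = - \frac{-4857 + 9299}{2} = \left(- \frac{1}{2}\right) 4442 = -2221$)
$W{\left(K{\left(14,H \right)},94 + 85 \right)} + R = \left(-33 + \left(94 + 85\right)\right) - 2221 = \left(-33 + 179\right) - 2221 = 146 - 2221 = -2075$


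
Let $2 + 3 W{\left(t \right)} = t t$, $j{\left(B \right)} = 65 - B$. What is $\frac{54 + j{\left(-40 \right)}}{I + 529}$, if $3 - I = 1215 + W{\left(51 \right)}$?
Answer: $- \frac{477}{4648} \approx -0.10262$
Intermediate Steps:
$W{\left(t \right)} = - \frac{2}{3} + \frac{t^{2}}{3}$ ($W{\left(t \right)} = - \frac{2}{3} + \frac{t t}{3} = - \frac{2}{3} + \frac{t^{2}}{3}$)
$I = - \frac{6235}{3}$ ($I = 3 - \left(1215 - \left(\frac{2}{3} - \frac{51^{2}}{3}\right)\right) = 3 - \left(1215 + \left(- \frac{2}{3} + \frac{1}{3} \cdot 2601\right)\right) = 3 - \left(1215 + \left(- \frac{2}{3} + 867\right)\right) = 3 - \left(1215 + \frac{2599}{3}\right) = 3 - \frac{6244}{3} = - \frac{6235}{3} \approx -2078.3$)
$\frac{54 + j{\left(-40 \right)}}{I + 529} = \frac{54 + \left(65 - -40\right)}{- \frac{6235}{3} + 529} = \frac{54 + \left(65 + 40\right)}{- \frac{4648}{3}} = \left(54 + 105\right) \left(- \frac{3}{4648}\right) = 159 \left(- \frac{3}{4648}\right) = - \frac{477}{4648}$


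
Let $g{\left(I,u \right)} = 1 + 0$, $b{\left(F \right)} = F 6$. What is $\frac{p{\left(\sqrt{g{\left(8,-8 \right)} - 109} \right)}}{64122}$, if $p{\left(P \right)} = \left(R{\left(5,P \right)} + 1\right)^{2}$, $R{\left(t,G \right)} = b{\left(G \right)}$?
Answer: $- \frac{3887}{64122} + \frac{12 i \sqrt{3}}{10687} \approx -0.060619 + 0.0019448 i$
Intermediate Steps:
$b{\left(F \right)} = 6 F$
$R{\left(t,G \right)} = 6 G$
$g{\left(I,u \right)} = 1$
$p{\left(P \right)} = \left(1 + 6 P\right)^{2}$ ($p{\left(P \right)} = \left(6 P + 1\right)^{2} = \left(1 + 6 P\right)^{2}$)
$\frac{p{\left(\sqrt{g{\left(8,-8 \right)} - 109} \right)}}{64122} = \frac{\left(1 + 6 \sqrt{1 - 109}\right)^{2}}{64122} = \left(1 + 6 \sqrt{-108}\right)^{2} \cdot \frac{1}{64122} = \left(1 + 6 \cdot 6 i \sqrt{3}\right)^{2} \cdot \frac{1}{64122} = \left(1 + 36 i \sqrt{3}\right)^{2} \cdot \frac{1}{64122} = \frac{\left(1 + 36 i \sqrt{3}\right)^{2}}{64122}$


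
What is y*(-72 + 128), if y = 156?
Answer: 8736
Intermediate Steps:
y*(-72 + 128) = 156*(-72 + 128) = 156*56 = 8736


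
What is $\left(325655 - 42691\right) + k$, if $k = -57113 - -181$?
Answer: $226032$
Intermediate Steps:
$k = -56932$ ($k = -57113 + 181 = -56932$)
$\left(325655 - 42691\right) + k = \left(325655 - 42691\right) - 56932 = 282964 - 56932 = 226032$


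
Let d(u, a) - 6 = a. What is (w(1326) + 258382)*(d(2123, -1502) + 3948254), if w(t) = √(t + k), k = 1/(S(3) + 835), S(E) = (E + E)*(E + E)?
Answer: 1019771225556 + 3946758*√1005958837/871 ≈ 1.0199e+12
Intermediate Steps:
d(u, a) = 6 + a
S(E) = 4*E² (S(E) = (2*E)*(2*E) = 4*E²)
k = 1/871 (k = 1/(4*3² + 835) = 1/(4*9 + 835) = 1/(36 + 835) = 1/871 ≈ 0.0011481)
w(t) = √(1/871 + t) (w(t) = √(t + 1/871) = √(1/871 + t))
(w(1326) + 258382)*(d(2123, -1502) + 3948254) = (√(871 + 758641*1326)/871 + 258382)*((6 - 1502) + 3948254) = (√(871 + 1005957966)/871 + 258382)*(-1496 + 3948254) = (√1005958837/871 + 258382)*3946758 = (258382 + √1005958837/871)*3946758 = 1019771225556 + 3946758*√1005958837/871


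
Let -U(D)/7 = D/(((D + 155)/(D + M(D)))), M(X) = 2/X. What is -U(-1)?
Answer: 3/22 ≈ 0.13636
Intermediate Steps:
U(D) = -7*D*(D + 2/D)/(155 + D) (U(D) = -7*D/((D + 155)/(D + 2/D)) = -7*D/((155 + D)/(D + 2/D)) = -7*D*(D + 2/D)/(155 + D))
-U(-1) = -7*(-2 - 1*(-1)²)/(155 - 1) = -7*(-2 - 1*1)/154 = -7*(-2 - 1)/154 = -7*(-3)/154 = -1*(-3/22) = 3/22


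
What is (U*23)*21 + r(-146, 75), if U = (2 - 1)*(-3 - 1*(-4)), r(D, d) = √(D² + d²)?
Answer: 483 + √26941 ≈ 647.14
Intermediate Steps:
U = 1 (U = 1*(-3 + 4) = 1*1 = 1)
(U*23)*21 + r(-146, 75) = (1*23)*21 + √((-146)² + 75²) = 23*21 + √(21316 + 5625) = 483 + √26941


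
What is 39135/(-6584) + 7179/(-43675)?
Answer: -1756487661/287556200 ≈ -6.1083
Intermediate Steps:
39135/(-6584) + 7179/(-43675) = 39135*(-1/6584) + 7179*(-1/43675) = -39135/6584 - 7179/43675 = -1756487661/287556200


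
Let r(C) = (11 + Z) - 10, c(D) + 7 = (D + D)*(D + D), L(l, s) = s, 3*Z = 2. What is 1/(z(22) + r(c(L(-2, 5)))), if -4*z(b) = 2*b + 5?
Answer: -12/127 ≈ -0.094488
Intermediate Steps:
Z = ⅔ (Z = (⅓)*2 = ⅔ ≈ 0.66667)
c(D) = -7 + 4*D² (c(D) = -7 + (D + D)*(D + D) = -7 + (2*D)*(2*D) = -7 + 4*D²)
z(b) = -5/4 - b/2 (z(b) = -(2*b + 5)/4 = -(5 + 2*b)/4 = -5/4 - b/2)
r(C) = 5/3 (r(C) = (11 + ⅔) - 10 = 35/3 - 10 = 5/3)
1/(z(22) + r(c(L(-2, 5)))) = 1/((-5/4 - ½*22) + 5/3) = 1/((-5/4 - 11) + 5/3) = 1/(-49/4 + 5/3) = 1/(-127/12) = -12/127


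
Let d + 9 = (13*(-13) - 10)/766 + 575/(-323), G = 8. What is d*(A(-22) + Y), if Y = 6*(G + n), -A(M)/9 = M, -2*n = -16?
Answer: -400579263/123709 ≈ -3238.1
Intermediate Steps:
n = 8 (n = -½*(-16) = 8)
A(M) = -9*M
Y = 96 (Y = 6*(8 + 8) = 6*16 = 96)
d = -2725029/247418 (d = -9 + ((13*(-13) - 10)/766 + 575/(-323)) = -9 + ((-169 - 10)*(1/766) + 575*(-1/323)) = -9 + (-179*1/766 - 575/323) = -9 + (-179/766 - 575/323) = -9 - 498267/247418 = -2725029/247418 ≈ -11.014)
d*(A(-22) + Y) = -2725029*(-9*(-22) + 96)/247418 = -2725029*(198 + 96)/247418 = -2725029/247418*294 = -400579263/123709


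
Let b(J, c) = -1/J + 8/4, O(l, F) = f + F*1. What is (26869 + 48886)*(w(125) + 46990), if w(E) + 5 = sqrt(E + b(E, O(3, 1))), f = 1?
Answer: 3559348675 + 15151*sqrt(79370)/5 ≈ 3.5602e+9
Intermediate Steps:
O(l, F) = 1 + F (O(l, F) = 1 + F*1 = 1 + F)
b(J, c) = 2 - 1/J (b(J, c) = -1/J + 8*(1/4) = -1/J + 2 = 2 - 1/J)
w(E) = -5 + sqrt(2 + E - 1/E) (w(E) = -5 + sqrt(E + (2 - 1/E)) = -5 + sqrt(2 + E - 1/E))
(26869 + 48886)*(w(125) + 46990) = (26869 + 48886)*((-5 + sqrt(2 + 125 - 1/125)) + 46990) = 75755*((-5 + sqrt(2 + 125 - 1*1/125)) + 46990) = 75755*((-5 + sqrt(2 + 125 - 1/125)) + 46990) = 75755*((-5 + sqrt(15874/125)) + 46990) = 75755*((-5 + sqrt(79370)/25) + 46990) = 75755*(46985 + sqrt(79370)/25) = 3559348675 + 15151*sqrt(79370)/5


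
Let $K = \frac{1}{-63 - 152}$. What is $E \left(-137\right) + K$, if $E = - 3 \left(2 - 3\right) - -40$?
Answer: $- \frac{1266566}{215} \approx -5891.0$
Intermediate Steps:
$K = - \frac{1}{215}$ ($K = \frac{1}{-215} = - \frac{1}{215} \approx -0.0046512$)
$E = 43$ ($E = \left(-3\right) \left(-1\right) + 40 = 3 + 40 = 43$)
$E \left(-137\right) + K = 43 \left(-137\right) - \frac{1}{215} = -5891 - \frac{1}{215} = - \frac{1266566}{215}$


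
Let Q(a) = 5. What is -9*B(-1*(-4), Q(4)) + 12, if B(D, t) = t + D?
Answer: -69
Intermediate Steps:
B(D, t) = D + t
-9*B(-1*(-4), Q(4)) + 12 = -9*(-1*(-4) + 5) + 12 = -9*(4 + 5) + 12 = -9*9 + 12 = -81 + 12 = -69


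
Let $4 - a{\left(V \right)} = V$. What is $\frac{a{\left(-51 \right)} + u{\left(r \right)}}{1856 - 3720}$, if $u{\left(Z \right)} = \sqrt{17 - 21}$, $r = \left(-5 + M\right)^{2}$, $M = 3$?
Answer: $- \frac{55}{1864} - \frac{i}{932} \approx -0.029506 - 0.001073 i$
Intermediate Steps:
$r = 4$ ($r = \left(-5 + 3\right)^{2} = \left(-2\right)^{2} = 4$)
$a{\left(V \right)} = 4 - V$
$u{\left(Z \right)} = 2 i$ ($u{\left(Z \right)} = \sqrt{-4} = 2 i$)
$\frac{a{\left(-51 \right)} + u{\left(r \right)}}{1856 - 3720} = \frac{\left(4 - -51\right) + 2 i}{1856 - 3720} = \frac{\left(4 + 51\right) + 2 i}{-1864} = \left(55 + 2 i\right) \left(- \frac{1}{1864}\right) = - \frac{55}{1864} - \frac{i}{932}$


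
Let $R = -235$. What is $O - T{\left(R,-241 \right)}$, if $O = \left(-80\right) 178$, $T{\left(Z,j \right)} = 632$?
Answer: $-14872$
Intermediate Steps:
$O = -14240$
$O - T{\left(R,-241 \right)} = -14240 - 632 = -14872$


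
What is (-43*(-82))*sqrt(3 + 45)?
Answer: 14104*sqrt(3) ≈ 24429.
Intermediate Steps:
(-43*(-82))*sqrt(3 + 45) = 3526*sqrt(48) = 3526*(4*sqrt(3)) = 14104*sqrt(3)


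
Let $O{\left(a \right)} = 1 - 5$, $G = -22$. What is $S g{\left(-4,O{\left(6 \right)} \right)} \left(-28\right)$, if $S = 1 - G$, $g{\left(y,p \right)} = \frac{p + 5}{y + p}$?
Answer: $\frac{161}{2} \approx 80.5$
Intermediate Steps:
$O{\left(a \right)} = -4$
$g{\left(y,p \right)} = \frac{5 + p}{p + y}$
$S = 23$ ($S = 1 - -22 = 1 + 22 = 23$)
$S g{\left(-4,O{\left(6 \right)} \right)} \left(-28\right) = 23 \frac{5 - 4}{-4 - 4} \left(-28\right) = 23 \frac{1}{-8} \cdot 1 \left(-28\right) = 23 \left(\left(- \frac{1}{8}\right) 1\right) \left(-28\right) = 23 \left(- \frac{1}{8}\right) \left(-28\right) = \left(- \frac{23}{8}\right) \left(-28\right) = \frac{161}{2}$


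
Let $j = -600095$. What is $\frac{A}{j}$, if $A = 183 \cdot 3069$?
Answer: $- \frac{561627}{600095} \approx -0.9359$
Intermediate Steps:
$A = 561627$
$\frac{A}{j} = \frac{561627}{-600095} = 561627 \left(- \frac{1}{600095}\right) = - \frac{561627}{600095}$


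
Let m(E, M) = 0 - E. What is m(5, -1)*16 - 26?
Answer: -106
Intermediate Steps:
m(E, M) = -E
m(5, -1)*16 - 26 = -1*5*16 - 26 = -5*16 - 26 = -80 - 26 = -106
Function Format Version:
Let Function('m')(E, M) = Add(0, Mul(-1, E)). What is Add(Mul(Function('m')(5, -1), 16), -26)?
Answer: -106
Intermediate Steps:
Function('m')(E, M) = Mul(-1, E)
Add(Mul(Function('m')(5, -1), 16), -26) = Add(Mul(Mul(-1, 5), 16), -26) = Add(Mul(-5, 16), -26) = Add(-80, -26) = -106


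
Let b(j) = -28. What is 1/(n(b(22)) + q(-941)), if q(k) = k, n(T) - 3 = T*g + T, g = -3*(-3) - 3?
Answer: -1/1134 ≈ -0.00088183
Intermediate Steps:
g = 6 (g = 9 - 3 = 6)
n(T) = 3 + 7*T (n(T) = 3 + (T*6 + T) = 3 + (6*T + T) = 3 + 7*T)
1/(n(b(22)) + q(-941)) = 1/((3 + 7*(-28)) - 941) = 1/((3 - 196) - 941) = 1/(-193 - 941) = 1/(-1134) = -1/1134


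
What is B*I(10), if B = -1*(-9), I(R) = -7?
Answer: -63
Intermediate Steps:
B = 9
B*I(10) = 9*(-7) = -63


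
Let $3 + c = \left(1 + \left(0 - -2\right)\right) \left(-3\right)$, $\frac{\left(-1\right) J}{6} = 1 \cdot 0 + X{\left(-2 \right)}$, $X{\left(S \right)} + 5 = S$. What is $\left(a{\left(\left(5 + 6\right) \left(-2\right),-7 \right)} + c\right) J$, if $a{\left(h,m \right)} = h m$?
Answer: $5964$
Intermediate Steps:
$X{\left(S \right)} = -5 + S$
$J = 42$ ($J = - 6 \left(1 \cdot 0 - 7\right) = - 6 \left(0 - 7\right) = \left(-6\right) \left(-7\right) = 42$)
$c = -12$ ($c = -3 + \left(1 + \left(0 - -2\right)\right) \left(-3\right) = -3 + \left(1 + \left(0 + 2\right)\right) \left(-3\right) = -3 + \left(1 + 2\right) \left(-3\right) = -3 + 3 \left(-3\right) = -3 - 9 = -12$)
$\left(a{\left(\left(5 + 6\right) \left(-2\right),-7 \right)} + c\right) J = \left(\left(5 + 6\right) \left(-2\right) \left(-7\right) - 12\right) 42 = \left(11 \left(-2\right) \left(-7\right) - 12\right) 42 = \left(\left(-22\right) \left(-7\right) - 12\right) 42 = \left(154 - 12\right) 42 = 142 \cdot 42 = 5964$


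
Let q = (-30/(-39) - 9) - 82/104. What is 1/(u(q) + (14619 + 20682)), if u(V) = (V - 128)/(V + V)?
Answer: 938/33119463 ≈ 2.8322e-5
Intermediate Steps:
q = -469/52 (q = (-30*(-1/39) - 9) - 82*1/104 = (10/13 - 9) - 41/52 = -107/13 - 41/52 = -469/52 ≈ -9.0192)
u(V) = (-128 + V)/(2*V) (u(V) = (-128 + V)/((2*V)) = (-128 + V)*(1/(2*V)) = (-128 + V)/(2*V))
1/(u(q) + (14619 + 20682)) = 1/((-128 - 469/52)/(2*(-469/52)) + (14619 + 20682)) = 1/((½)*(-52/469)*(-7125/52) + 35301) = 1/(7125/938 + 35301) = 1/(33119463/938) = 938/33119463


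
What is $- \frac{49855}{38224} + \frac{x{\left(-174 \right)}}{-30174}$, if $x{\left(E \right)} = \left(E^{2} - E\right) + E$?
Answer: $- \frac{443599099}{192228496} \approx -2.3077$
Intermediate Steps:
$x{\left(E \right)} = E^{2}$
$- \frac{49855}{38224} + \frac{x{\left(-174 \right)}}{-30174} = - \frac{49855}{38224} + \frac{\left(-174\right)^{2}}{-30174} = \left(-49855\right) \frac{1}{38224} + 30276 \left(- \frac{1}{30174}\right) = - \frac{49855}{38224} - \frac{5046}{5029} = - \frac{443599099}{192228496}$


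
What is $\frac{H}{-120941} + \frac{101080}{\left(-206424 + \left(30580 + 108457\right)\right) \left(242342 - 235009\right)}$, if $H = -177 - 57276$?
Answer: $\frac{28378110369283}{59762858607611} \approx 0.47485$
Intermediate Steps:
$H = -57453$ ($H = -177 - 57276 = -57453$)
$\frac{H}{-120941} + \frac{101080}{\left(-206424 + \left(30580 + 108457\right)\right) \left(242342 - 235009\right)} = - \frac{57453}{-120941} + \frac{101080}{\left(-206424 + \left(30580 + 108457\right)\right) \left(242342 - 235009\right)} = \left(-57453\right) \left(- \frac{1}{120941}\right) + \frac{101080}{\left(-206424 + 139037\right) 7333} = \frac{57453}{120941} + \frac{101080}{\left(-67387\right) 7333} = \frac{57453}{120941} + \frac{101080}{-494148871} = \frac{57453}{120941} + 101080 \left(- \frac{1}{494148871}\right) = \frac{57453}{120941} - \frac{101080}{494148871} = \frac{28378110369283}{59762858607611}$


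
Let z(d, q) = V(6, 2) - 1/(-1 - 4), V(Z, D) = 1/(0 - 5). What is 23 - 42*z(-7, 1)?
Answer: 23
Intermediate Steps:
V(Z, D) = -⅕ (V(Z, D) = 1/(-5) = -⅕)
z(d, q) = 0 (z(d, q) = -⅕ - 1/(-1 - 4) = -⅕ - 1/(-5) = -⅕ - 1*(-⅕) = -⅕ + ⅕ = 0)
23 - 42*z(-7, 1) = 23 - 42*0 = 23 + 0 = 23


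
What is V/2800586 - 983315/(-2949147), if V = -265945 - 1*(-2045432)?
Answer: 8001826970179/8259339800142 ≈ 0.96882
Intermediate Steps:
V = 1779487 (V = -265945 + 2045432 = 1779487)
V/2800586 - 983315/(-2949147) = 1779487/2800586 - 983315/(-2949147) = 1779487*(1/2800586) - 983315*(-1/2949147) = 1779487/2800586 + 983315/2949147 = 8001826970179/8259339800142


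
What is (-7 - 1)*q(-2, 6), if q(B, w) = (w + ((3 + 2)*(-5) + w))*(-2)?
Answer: -208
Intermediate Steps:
q(B, w) = 50 - 4*w (q(B, w) = (w + (5*(-5) + w))*(-2) = (w + (-25 + w))*(-2) = (-25 + 2*w)*(-2) = 50 - 4*w)
(-7 - 1)*q(-2, 6) = (-7 - 1)*(50 - 4*6) = -8*(50 - 24) = -8*26 = -208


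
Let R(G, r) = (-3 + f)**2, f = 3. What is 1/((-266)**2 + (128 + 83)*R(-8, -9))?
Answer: 1/70756 ≈ 1.4133e-5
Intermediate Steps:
R(G, r) = 0 (R(G, r) = (-3 + 3)**2 = 0**2 = 0)
1/((-266)**2 + (128 + 83)*R(-8, -9)) = 1/((-266)**2 + (128 + 83)*0) = 1/(70756 + 211*0) = 1/(70756 + 0) = 1/70756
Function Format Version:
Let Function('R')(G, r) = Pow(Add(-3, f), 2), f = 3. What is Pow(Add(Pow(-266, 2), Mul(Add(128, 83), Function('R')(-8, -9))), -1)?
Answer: Rational(1, 70756) ≈ 1.4133e-5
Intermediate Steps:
Function('R')(G, r) = 0 (Function('R')(G, r) = Pow(Add(-3, 3), 2) = Pow(0, 2) = 0)
Pow(Add(Pow(-266, 2), Mul(Add(128, 83), Function('R')(-8, -9))), -1) = Pow(Add(Pow(-266, 2), Mul(Add(128, 83), 0)), -1) = Pow(Add(70756, Mul(211, 0)), -1) = Pow(Add(70756, 0), -1) = Pow(70756, -1) = Rational(1, 70756)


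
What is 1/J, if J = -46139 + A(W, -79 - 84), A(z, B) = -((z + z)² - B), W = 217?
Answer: -1/234658 ≈ -4.2615e-6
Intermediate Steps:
A(z, B) = B - 4*z² (A(z, B) = -((2*z)² - B) = -(4*z² - B) = -(-B + 4*z²) = B - 4*z²)
J = -234658 (J = -46139 + ((-79 - 84) - 4*217²) = -46139 + (-163 - 4*47089) = -46139 + (-163 - 188356) = -46139 - 188519 = -234658)
1/J = 1/(-234658) = -1/234658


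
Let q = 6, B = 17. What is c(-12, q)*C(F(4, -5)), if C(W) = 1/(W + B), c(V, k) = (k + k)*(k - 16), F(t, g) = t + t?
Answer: -24/5 ≈ -4.8000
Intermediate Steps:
F(t, g) = 2*t
c(V, k) = 2*k*(-16 + k) (c(V, k) = (2*k)*(-16 + k) = 2*k*(-16 + k))
C(W) = 1/(17 + W) (C(W) = 1/(W + 17) = 1/(17 + W))
c(-12, q)*C(F(4, -5)) = (2*6*(-16 + 6))/(17 + 2*4) = (2*6*(-10))/(17 + 8) = -120/25 = -120*1/25 = -24/5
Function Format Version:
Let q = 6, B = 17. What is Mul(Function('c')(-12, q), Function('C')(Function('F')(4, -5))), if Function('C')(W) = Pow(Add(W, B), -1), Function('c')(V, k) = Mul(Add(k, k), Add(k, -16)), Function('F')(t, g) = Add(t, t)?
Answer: Rational(-24, 5) ≈ -4.8000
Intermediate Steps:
Function('F')(t, g) = Mul(2, t)
Function('c')(V, k) = Mul(2, k, Add(-16, k)) (Function('c')(V, k) = Mul(Mul(2, k), Add(-16, k)) = Mul(2, k, Add(-16, k)))
Function('C')(W) = Pow(Add(17, W), -1) (Function('C')(W) = Pow(Add(W, 17), -1) = Pow(Add(17, W), -1))
Mul(Function('c')(-12, q), Function('C')(Function('F')(4, -5))) = Mul(Mul(2, 6, Add(-16, 6)), Pow(Add(17, Mul(2, 4)), -1)) = Mul(Mul(2, 6, -10), Pow(Add(17, 8), -1)) = Mul(-120, Pow(25, -1)) = Mul(-120, Rational(1, 25)) = Rational(-24, 5)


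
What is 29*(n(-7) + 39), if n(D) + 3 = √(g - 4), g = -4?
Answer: 1044 + 58*I*√2 ≈ 1044.0 + 82.024*I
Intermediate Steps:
n(D) = -3 + 2*I*√2 (n(D) = -3 + √(-4 - 4) = -3 + √(-8) = -3 + 2*I*√2)
29*(n(-7) + 39) = 29*((-3 + 2*I*√2) + 39) = 29*(36 + 2*I*√2) = 1044 + 58*I*√2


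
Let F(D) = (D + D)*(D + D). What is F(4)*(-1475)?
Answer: -94400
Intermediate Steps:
F(D) = 4*D² (F(D) = (2*D)*(2*D) = 4*D²)
F(4)*(-1475) = (4*4²)*(-1475) = (4*16)*(-1475) = 64*(-1475) = -94400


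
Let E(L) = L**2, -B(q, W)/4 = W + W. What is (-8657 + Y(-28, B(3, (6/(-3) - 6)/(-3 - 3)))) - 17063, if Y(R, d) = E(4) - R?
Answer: -25676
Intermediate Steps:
B(q, W) = -8*W (B(q, W) = -4*(W + W) = -8*W)
Y(R, d) = 16 - R (Y(R, d) = 4**2 - R = 16 - R)
(-8657 + Y(-28, B(3, (6/(-3) - 6)/(-3 - 3)))) - 17063 = (-8657 + (16 - 1*(-28))) - 17063 = (-8657 + (16 + 28)) - 17063 = (-8657 + 44) - 17063 = -8613 - 17063 = -25676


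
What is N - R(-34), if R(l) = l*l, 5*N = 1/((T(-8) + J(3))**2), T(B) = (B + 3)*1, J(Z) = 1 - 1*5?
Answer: -468179/405 ≈ -1156.0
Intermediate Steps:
J(Z) = -4 (J(Z) = 1 - 5 = -4)
T(B) = 3 + B (T(B) = (3 + B)*1 = 3 + B)
N = 1/405 (N = 1/(5*(((3 - 8) - 4)**2)) = 1/(5*((-5 - 4)**2)) = 1/(5*((-9)**2)) = (1/5)/81 = (1/5)*(1/81) = 1/405 ≈ 0.0024691)
R(l) = l**2
N - R(-34) = 1/405 - 1*(-34)**2 = 1/405 - 1*1156 = 1/405 - 1156 = -468179/405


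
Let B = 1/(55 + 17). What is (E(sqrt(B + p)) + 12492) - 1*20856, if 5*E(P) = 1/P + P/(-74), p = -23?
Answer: -8364 - 6983*I*sqrt(3310)/7348200 ≈ -8364.0 - 0.054673*I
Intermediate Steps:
B = 1/72 ≈ 0.013889
E(P) = -P/370 + 1/(5*P) (E(P) = (1/P + P/(-74))/5 = (1/P + P*(-1/74))/5 = (1/P - P/74)/5 = -P/370 + 1/(5*P))
(E(sqrt(B + p)) + 12492) - 1*20856 = ((74 - (sqrt(1/72 - 23))**2)/(370*(sqrt(1/72 - 23))) + 12492) - 1*20856 = ((74 - (sqrt(-1655/72))**2)/(370*(sqrt(-1655/72))) + 12492) - 20856 = ((74 - (I*sqrt(3310)/12)**2)/(370*((I*sqrt(3310)/12))) + 12492) - 20856 = ((-6*I*sqrt(3310)/1655)*(74 - 1*(-1655/72))/370 + 12492) - 20856 = ((-6*I*sqrt(3310)/1655)*(74 + 1655/72)/370 + 12492) - 20856 = ((1/370)*(-6*I*sqrt(3310)/1655)*(6983/72) + 12492) - 20856 = (-6983*I*sqrt(3310)/7348200 + 12492) - 20856 = (12492 - 6983*I*sqrt(3310)/7348200) - 20856 = -8364 - 6983*I*sqrt(3310)/7348200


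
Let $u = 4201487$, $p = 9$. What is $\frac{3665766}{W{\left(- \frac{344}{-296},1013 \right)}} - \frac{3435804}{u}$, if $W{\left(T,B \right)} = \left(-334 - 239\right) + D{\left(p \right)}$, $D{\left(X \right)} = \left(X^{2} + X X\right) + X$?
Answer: $- \frac{2567174897875}{281499629} \approx -9119.6$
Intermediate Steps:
$D{\left(X \right)} = X + 2 X^{2}$ ($D{\left(X \right)} = \left(X^{2} + X^{2}\right) + X = 2 X^{2} + X = X + 2 X^{2}$)
$W{\left(T,B \right)} = -402$ ($W{\left(T,B \right)} = \left(-334 - 239\right) + 9 \left(1 + 2 \cdot 9\right) = \left(-334 - 239\right) + 9 \left(1 + 18\right) = -573 + 9 \cdot 19 = -573 + 171 = -402$)
$\frac{3665766}{W{\left(- \frac{344}{-296},1013 \right)}} - \frac{3435804}{u} = \frac{3665766}{-402} - \frac{3435804}{4201487} = 3665766 \left(- \frac{1}{402}\right) - \frac{3435804}{4201487} = - \frac{610961}{67} - \frac{3435804}{4201487} = - \frac{2567174897875}{281499629}$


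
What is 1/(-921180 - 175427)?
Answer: -1/1096607 ≈ -9.1190e-7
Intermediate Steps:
1/(-921180 - 175427) = 1/(-1096607) = -1/1096607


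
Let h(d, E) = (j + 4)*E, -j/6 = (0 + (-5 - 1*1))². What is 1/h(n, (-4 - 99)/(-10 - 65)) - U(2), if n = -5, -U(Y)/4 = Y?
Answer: 174613/21836 ≈ 7.9966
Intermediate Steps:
U(Y) = -4*Y
j = -216 (j = -6*(0 + (-5 - 1*1))² = -6*(0 + (-5 - 1))² = -6*(0 - 6)² = -6*(-6)² = -6*36 = -216)
h(d, E) = -212*E (h(d, E) = (-216 + 4)*E = -212*E)
1/h(n, (-4 - 99)/(-10 - 65)) - U(2) = 1/(-212*(-4 - 99)/(-10 - 65)) - (-4)*2 = 1/(-(-21836)/(-75)) - 1*(-8) = 1/(-(-21836)*(-1)/75) + 8 = 1/(-212*103/75) + 8 = 1/(-21836/75) + 8 = -75/21836 + 8 = 174613/21836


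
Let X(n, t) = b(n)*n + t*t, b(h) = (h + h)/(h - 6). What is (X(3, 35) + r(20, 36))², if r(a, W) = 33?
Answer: 1567504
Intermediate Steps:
b(h) = 2*h/(-6 + h) (b(h) = (2*h)/(-6 + h) = 2*h/(-6 + h))
X(n, t) = t² + 2*n²/(-6 + n) (X(n, t) = (2*n/(-6 + n))*n + t*t = 2*n²/(-6 + n) + t² = t² + 2*n²/(-6 + n))
(X(3, 35) + r(20, 36))² = ((2*3² + 35²*(-6 + 3))/(-6 + 3) + 33)² = ((2*9 + 1225*(-3))/(-3) + 33)² = (-(18 - 3675)/3 + 33)² = (-⅓*(-3657) + 33)² = (1219 + 33)² = 1252² = 1567504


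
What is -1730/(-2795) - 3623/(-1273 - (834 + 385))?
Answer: 2887489/1393028 ≈ 2.0728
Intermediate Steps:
-1730/(-2795) - 3623/(-1273 - (834 + 385)) = -1730*(-1/2795) - 3623/(-1273 - 1*1219) = 346/559 - 3623/(-1273 - 1219) = 346/559 - 3623/(-2492) = 346/559 - 3623*(-1/2492) = 346/559 + 3623/2492 = 2887489/1393028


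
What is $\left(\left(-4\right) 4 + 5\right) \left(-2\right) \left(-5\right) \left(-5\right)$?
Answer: $550$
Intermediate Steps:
$\left(\left(-4\right) 4 + 5\right) \left(-2\right) \left(-5\right) \left(-5\right) = \left(-16 + 5\right) 10 \left(-5\right) = \left(-11\right) \left(-50\right) = 550$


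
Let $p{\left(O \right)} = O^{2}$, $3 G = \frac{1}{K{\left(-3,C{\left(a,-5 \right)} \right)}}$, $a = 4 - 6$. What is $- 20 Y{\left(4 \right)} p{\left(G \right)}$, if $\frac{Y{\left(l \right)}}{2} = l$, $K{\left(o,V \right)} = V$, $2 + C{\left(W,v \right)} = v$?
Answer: $- \frac{160}{441} \approx -0.36281$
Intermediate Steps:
$a = -2$ ($a = 4 - 6 = -2$)
$C{\left(W,v \right)} = -2 + v$
$Y{\left(l \right)} = 2 l$
$G = - \frac{1}{21}$ ($G = \frac{1}{3 \left(-2 - 5\right)} = \frac{1}{3 \left(-7\right)} = \frac{1}{3} \left(- \frac{1}{7}\right) = - \frac{1}{21} \approx -0.047619$)
$- 20 Y{\left(4 \right)} p{\left(G \right)} = - 20 \cdot 2 \cdot 4 \left(- \frac{1}{21}\right)^{2} = \left(-20\right) 8 \cdot \frac{1}{441} = \left(-160\right) \frac{1}{441} = - \frac{160}{441}$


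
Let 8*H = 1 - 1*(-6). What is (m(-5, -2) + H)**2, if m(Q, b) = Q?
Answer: 1089/64 ≈ 17.016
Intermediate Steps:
H = 7/8 (H = (1 - 1*(-6))/8 = (1 + 6)/8 = (1/8)*7 = 7/8 ≈ 0.87500)
(m(-5, -2) + H)**2 = (-5 + 7/8)**2 = (-33/8)**2 = 1089/64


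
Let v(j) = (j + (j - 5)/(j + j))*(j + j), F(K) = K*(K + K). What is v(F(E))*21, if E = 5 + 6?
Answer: 2464665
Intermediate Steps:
E = 11
F(K) = 2*K² (F(K) = K*(2*K) = 2*K²)
v(j) = 2*j*(j + (-5 + j)/(2*j)) (v(j) = (j + (-5 + j)/((2*j)))*(2*j) = (j + (-5 + j)*(1/(2*j)))*(2*j) = (j + (-5 + j)/(2*j))*(2*j) = 2*j*(j + (-5 + j)/(2*j)))
v(F(E))*21 = (-5 + 2*11² + 2*(2*11²)²)*21 = (-5 + 2*121 + 2*(2*121)²)*21 = (-5 + 242 + 2*242²)*21 = (-5 + 242 + 2*58564)*21 = (-5 + 242 + 117128)*21 = 117365*21 = 2464665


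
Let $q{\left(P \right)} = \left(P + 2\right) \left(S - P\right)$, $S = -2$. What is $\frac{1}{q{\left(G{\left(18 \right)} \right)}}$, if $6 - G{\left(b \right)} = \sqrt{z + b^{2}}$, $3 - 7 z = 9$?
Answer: $- \frac{9485}{1645298} - \frac{28 \sqrt{15834}}{822649} \approx -0.010048$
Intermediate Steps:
$z = - \frac{6}{7}$ ($z = \frac{3}{7} - \frac{9}{7} = - \frac{6}{7} \approx -0.85714$)
$G{\left(b \right)} = 6 - \sqrt{- \frac{6}{7} + b^{2}}$
$q{\left(P \right)} = \left(-2 - P\right) \left(2 + P\right)$ ($q{\left(P \right)} = \left(P + 2\right) \left(-2 - P\right) = \left(2 + P\right) \left(-2 - P\right) = \left(-2 - P\right) \left(2 + P\right)$)
$\frac{1}{q{\left(G{\left(18 \right)} \right)}} = \frac{1}{-4 - \left(6 - \frac{\sqrt{-42 + 49 \cdot 18^{2}}}{7}\right)^{2} - 4 \left(6 - \frac{\sqrt{-42 + 49 \cdot 18^{2}}}{7}\right)} = \frac{1}{-4 - \left(6 - \frac{\sqrt{-42 + 49 \cdot 324}}{7}\right)^{2} - 4 \left(6 - \frac{\sqrt{-42 + 49 \cdot 324}}{7}\right)} = \frac{1}{-4 - \left(6 - \frac{\sqrt{-42 + 15876}}{7}\right)^{2} - 4 \left(6 - \frac{\sqrt{-42 + 15876}}{7}\right)} = \frac{1}{-4 - \left(6 - \frac{\sqrt{15834}}{7}\right)^{2} - 4 \left(6 - \frac{\sqrt{15834}}{7}\right)} = \frac{1}{-4 - \left(6 - \frac{\sqrt{15834}}{7}\right)^{2} - \left(24 - \frac{4 \sqrt{15834}}{7}\right)} = \frac{1}{-28 - \left(6 - \frac{\sqrt{15834}}{7}\right)^{2} + \frac{4 \sqrt{15834}}{7}}$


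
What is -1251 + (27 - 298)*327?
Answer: -89868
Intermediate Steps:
-1251 + (27 - 298)*327 = -1251 - 271*327 = -1251 - 88617 = -89868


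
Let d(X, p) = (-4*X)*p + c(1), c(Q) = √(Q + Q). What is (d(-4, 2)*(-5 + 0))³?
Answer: -4120000 - 384250*√2 ≈ -4.6634e+6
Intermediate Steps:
c(Q) = √2*√Q (c(Q) = √(2*Q) = √2*√Q)
d(X, p) = √2 - 4*X*p (d(X, p) = (-4*X)*p + √2*√1 = -4*X*p + √2*1 = -4*X*p + √2 = √2 - 4*X*p)
(d(-4, 2)*(-5 + 0))³ = ((√2 - 4*(-4)*2)*(-5 + 0))³ = ((√2 + 32)*(-5))³ = ((32 + √2)*(-5))³ = (-160 - 5*√2)³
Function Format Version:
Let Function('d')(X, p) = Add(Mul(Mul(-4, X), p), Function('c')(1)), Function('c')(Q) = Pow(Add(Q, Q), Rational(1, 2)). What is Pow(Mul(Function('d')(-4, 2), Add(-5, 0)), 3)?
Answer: Add(-4120000, Mul(-384250, Pow(2, Rational(1, 2)))) ≈ -4.6634e+6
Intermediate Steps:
Function('c')(Q) = Mul(Pow(2, Rational(1, 2)), Pow(Q, Rational(1, 2))) (Function('c')(Q) = Pow(Mul(2, Q), Rational(1, 2)) = Mul(Pow(2, Rational(1, 2)), Pow(Q, Rational(1, 2))))
Function('d')(X, p) = Add(Pow(2, Rational(1, 2)), Mul(-4, X, p)) (Function('d')(X, p) = Add(Mul(Mul(-4, X), p), Mul(Pow(2, Rational(1, 2)), Pow(1, Rational(1, 2)))) = Add(Mul(-4, X, p), Mul(Pow(2, Rational(1, 2)), 1)) = Add(Mul(-4, X, p), Pow(2, Rational(1, 2))) = Add(Pow(2, Rational(1, 2)), Mul(-4, X, p)))
Pow(Mul(Function('d')(-4, 2), Add(-5, 0)), 3) = Pow(Mul(Add(Pow(2, Rational(1, 2)), Mul(-4, -4, 2)), Add(-5, 0)), 3) = Pow(Mul(Add(Pow(2, Rational(1, 2)), 32), -5), 3) = Pow(Mul(Add(32, Pow(2, Rational(1, 2))), -5), 3) = Pow(Add(-160, Mul(-5, Pow(2, Rational(1, 2)))), 3)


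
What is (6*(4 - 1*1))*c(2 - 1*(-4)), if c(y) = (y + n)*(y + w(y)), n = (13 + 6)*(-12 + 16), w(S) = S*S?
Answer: 61992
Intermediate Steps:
w(S) = S²
n = 76 (n = 19*4 = 76)
c(y) = (76 + y)*(y + y²) (c(y) = (y + 76)*(y + y²) = (76 + y)*(y + y²))
(6*(4 - 1*1))*c(2 - 1*(-4)) = (6*(4 - 1*1))*((2 - 1*(-4))*(76 + (2 - 1*(-4))² + 77*(2 - 1*(-4)))) = (6*(4 - 1))*((2 + 4)*(76 + (2 + 4)² + 77*(2 + 4))) = (6*3)*(6*(76 + 6² + 77*6)) = 18*(6*(76 + 36 + 462)) = 18*(6*574) = 18*3444 = 61992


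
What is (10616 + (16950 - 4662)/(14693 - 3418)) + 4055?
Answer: 165427813/11275 ≈ 14672.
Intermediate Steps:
(10616 + (16950 - 4662)/(14693 - 3418)) + 4055 = (10616 + 12288/11275) + 4055 = 119707688/11275 + 4055 = 165427813/11275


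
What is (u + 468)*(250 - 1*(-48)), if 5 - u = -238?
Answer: 211878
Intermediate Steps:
u = 243 (u = 5 - 1*(-238) = 5 + 238 = 243)
(u + 468)*(250 - 1*(-48)) = (243 + 468)*(250 - 1*(-48)) = 711*(250 + 48) = 711*298 = 211878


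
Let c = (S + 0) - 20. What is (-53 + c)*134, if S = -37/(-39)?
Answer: -376540/39 ≈ -9654.9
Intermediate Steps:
S = 37/39 (S = -37*(-1/39) = 37/39 ≈ 0.94872)
c = -743/39 (c = (37/39 + 0) - 20 = 37/39 - 20 = -743/39 ≈ -19.051)
(-53 + c)*134 = (-53 - 743/39)*134 = -2810/39*134 = -376540/39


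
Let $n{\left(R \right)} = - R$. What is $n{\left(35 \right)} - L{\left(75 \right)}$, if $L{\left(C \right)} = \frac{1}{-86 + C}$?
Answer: $- \frac{384}{11} \approx -34.909$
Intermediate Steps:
$n{\left(35 \right)} - L{\left(75 \right)} = \left(-1\right) 35 - \frac{1}{-86 + 75} = -35 - \frac{1}{-11} = -35 - - \frac{1}{11} = -35 + \frac{1}{11} = - \frac{384}{11}$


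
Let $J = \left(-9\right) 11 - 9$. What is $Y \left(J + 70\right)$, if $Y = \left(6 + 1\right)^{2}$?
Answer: $-1862$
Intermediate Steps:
$Y = 49$ ($Y = 7^{2} = 49$)
$J = -108$ ($J = -99 - 9 = -108$)
$Y \left(J + 70\right) = 49 \left(-108 + 70\right) = 49 \left(-38\right) = -1862$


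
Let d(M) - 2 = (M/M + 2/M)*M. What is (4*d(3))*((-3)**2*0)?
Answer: 0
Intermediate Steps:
d(M) = 2 + M*(1 + 2/M) (d(M) = 2 + (M/M + 2/M)*M = 2 + (1 + 2/M)*M = 2 + M*(1 + 2/M))
(4*d(3))*((-3)**2*0) = (4*(4 + 3))*((-3)**2*0) = (4*7)*(9*0) = 28*0 = 0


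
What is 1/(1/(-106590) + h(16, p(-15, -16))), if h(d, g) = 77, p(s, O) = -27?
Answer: 106590/8207429 ≈ 0.012987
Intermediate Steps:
1/(1/(-106590) + h(16, p(-15, -16))) = 1/(1/(-106590) + 77) = 1/(-1/106590 + 77) = 1/(8207429/106590) = 106590/8207429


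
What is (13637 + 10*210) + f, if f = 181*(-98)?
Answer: -2001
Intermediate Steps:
f = -17738
(13637 + 10*210) + f = (13637 + 10*210) - 17738 = (13637 + 2100) - 17738 = 15737 - 17738 = -2001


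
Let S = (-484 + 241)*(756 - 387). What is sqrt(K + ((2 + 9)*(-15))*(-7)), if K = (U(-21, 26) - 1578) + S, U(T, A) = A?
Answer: 4*I*sqrt(5629) ≈ 300.11*I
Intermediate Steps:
S = -89667 (S = -243*369 = -89667)
K = -91219 (K = (26 - 1578) - 89667 = -1552 - 89667 = -91219)
sqrt(K + ((2 + 9)*(-15))*(-7)) = sqrt(-91219 + ((2 + 9)*(-15))*(-7)) = sqrt(-91219 + (11*(-15))*(-7)) = sqrt(-91219 - 165*(-7)) = sqrt(-91219 + 1155) = sqrt(-90064) = 4*I*sqrt(5629)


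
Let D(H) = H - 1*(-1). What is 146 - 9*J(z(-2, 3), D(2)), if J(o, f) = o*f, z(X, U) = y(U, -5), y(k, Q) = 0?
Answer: 146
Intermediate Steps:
D(H) = 1 + H (D(H) = H + 1 = 1 + H)
z(X, U) = 0
J(o, f) = f*o
146 - 9*J(z(-2, 3), D(2)) = 146 - 9*(1 + 2)*0 = 146 - 27*0 = 146 - 9*0 = 146 + 0 = 146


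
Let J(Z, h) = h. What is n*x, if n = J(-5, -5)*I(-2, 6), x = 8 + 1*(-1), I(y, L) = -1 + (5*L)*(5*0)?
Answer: 35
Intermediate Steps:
I(y, L) = -1 (I(y, L) = -1 + (5*L)*0 = -1 + 0 = -1)
x = 7 (x = 8 - 1 = 7)
n = 5 (n = -5*(-1) = 5)
n*x = 5*7 = 35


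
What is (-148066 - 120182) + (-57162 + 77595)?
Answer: -247815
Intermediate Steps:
(-148066 - 120182) + (-57162 + 77595) = -268248 + 20433 = -247815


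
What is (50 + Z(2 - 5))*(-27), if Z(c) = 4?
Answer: -1458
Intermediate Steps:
(50 + Z(2 - 5))*(-27) = (50 + 4)*(-27) = 54*(-27) = -1458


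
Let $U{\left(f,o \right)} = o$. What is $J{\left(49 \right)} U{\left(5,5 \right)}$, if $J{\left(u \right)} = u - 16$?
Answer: $165$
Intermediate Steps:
$J{\left(u \right)} = -16 + u$ ($J{\left(u \right)} = u - 16 = -16 + u$)
$J{\left(49 \right)} U{\left(5,5 \right)} = \left(-16 + 49\right) 5 = 33 \cdot 5 = 165$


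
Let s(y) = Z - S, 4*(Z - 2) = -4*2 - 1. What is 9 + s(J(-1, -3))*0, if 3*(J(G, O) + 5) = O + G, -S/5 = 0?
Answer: 9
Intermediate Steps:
Z = -¼ (Z = 2 + (-4*2 - 1)/4 = 2 + (-8 - 1)/4 = 2 + (¼)*(-9) = 2 - 9/4 = -¼ ≈ -0.25000)
S = 0 (S = -5*0 = 0)
J(G, O) = -5 + G/3 + O/3 (J(G, O) = -5 + (O + G)/3 = -5 + (G + O)/3 = -5 + (G/3 + O/3) = -5 + G/3 + O/3)
s(y) = -¼ (s(y) = -¼ - 1*0 = -¼ + 0 = -¼)
9 + s(J(-1, -3))*0 = 9 - ¼*0 = 9 + 0 = 9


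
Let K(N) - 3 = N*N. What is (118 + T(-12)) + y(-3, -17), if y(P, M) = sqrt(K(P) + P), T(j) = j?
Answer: 109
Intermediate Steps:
K(N) = 3 + N**2 (K(N) = 3 + N*N = 3 + N**2)
y(P, M) = sqrt(3 + P + P**2) (y(P, M) = sqrt((3 + P**2) + P) = sqrt(3 + P + P**2))
(118 + T(-12)) + y(-3, -17) = (118 - 12) + sqrt(3 - 3 + (-3)**2) = 106 + sqrt(3 - 3 + 9) = 106 + sqrt(9) = 106 + 3 = 109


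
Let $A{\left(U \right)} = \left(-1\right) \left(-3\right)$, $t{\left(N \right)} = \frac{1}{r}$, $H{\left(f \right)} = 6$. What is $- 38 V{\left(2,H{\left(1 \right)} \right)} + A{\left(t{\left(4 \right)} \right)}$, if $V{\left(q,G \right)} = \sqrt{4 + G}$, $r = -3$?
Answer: $3 - 38 \sqrt{10} \approx -117.17$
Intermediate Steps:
$t{\left(N \right)} = - \frac{1}{3}$ ($t{\left(N \right)} = \frac{1}{-3} = - \frac{1}{3}$)
$A{\left(U \right)} = 3$
$- 38 V{\left(2,H{\left(1 \right)} \right)} + A{\left(t{\left(4 \right)} \right)} = - 38 \sqrt{4 + 6} + 3 = - 38 \sqrt{10} + 3 = 3 - 38 \sqrt{10}$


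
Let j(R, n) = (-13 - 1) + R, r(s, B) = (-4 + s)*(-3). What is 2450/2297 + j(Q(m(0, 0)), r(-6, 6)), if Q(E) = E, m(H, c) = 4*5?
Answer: 16232/2297 ≈ 7.0666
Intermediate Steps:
m(H, c) = 20
r(s, B) = 12 - 3*s
j(R, n) = -14 + R
2450/2297 + j(Q(m(0, 0)), r(-6, 6)) = 2450/2297 + (-14 + 20) = 2450*(1/2297) + 6 = 2450/2297 + 6 = 16232/2297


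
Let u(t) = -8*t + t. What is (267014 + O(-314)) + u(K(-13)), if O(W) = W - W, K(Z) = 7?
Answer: 266965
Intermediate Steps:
u(t) = -7*t
O(W) = 0
(267014 + O(-314)) + u(K(-13)) = (267014 + 0) - 7*7 = 267014 - 49 = 266965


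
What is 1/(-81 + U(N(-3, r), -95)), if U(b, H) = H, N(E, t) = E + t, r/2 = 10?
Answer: -1/176 ≈ -0.0056818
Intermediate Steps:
r = 20 (r = 2*10 = 20)
1/(-81 + U(N(-3, r), -95)) = 1/(-81 - 95) = 1/(-176) = -1/176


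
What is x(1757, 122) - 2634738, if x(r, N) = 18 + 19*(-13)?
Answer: -2634967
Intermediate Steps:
x(r, N) = -229 (x(r, N) = 18 - 247 = -229)
x(1757, 122) - 2634738 = -229 - 2634738 = -2634967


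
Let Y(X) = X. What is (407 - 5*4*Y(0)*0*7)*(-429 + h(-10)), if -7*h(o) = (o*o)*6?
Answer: -1466421/7 ≈ -2.0949e+5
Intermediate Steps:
h(o) = -6*o²/7 (h(o) = -o*o*6/7 = -o²*6/7 = -6*o²/7)
(407 - 5*4*Y(0)*0*7)*(-429 + h(-10)) = (407 - 5*4*0*0*7)*(-429 - 6/7*(-10)²) = (407 - 0*0*7)*(-429 - 6/7*100) = (407 - 5*0*7)*(-429 - 600/7) = (407 + 0*7)*(-3603/7) = (407 + 0)*(-3603/7) = 407*(-3603/7) = -1466421/7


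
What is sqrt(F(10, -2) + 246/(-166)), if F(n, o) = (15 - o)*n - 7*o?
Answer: sqrt(1257367)/83 ≈ 13.510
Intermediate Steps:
F(n, o) = -7*o + n*(15 - o) (F(n, o) = n*(15 - o) - 7*o = -7*o + n*(15 - o))
sqrt(F(10, -2) + 246/(-166)) = sqrt((-7*(-2) + 15*10 - 1*10*(-2)) + 246/(-166)) = sqrt((14 + 150 + 20) + 246*(-1/166)) = sqrt(184 - 123/83) = sqrt(15149/83) = sqrt(1257367)/83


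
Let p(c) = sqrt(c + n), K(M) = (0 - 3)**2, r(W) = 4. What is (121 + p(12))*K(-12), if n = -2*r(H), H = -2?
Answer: 1107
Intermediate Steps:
n = -8 (n = -2*4 = -8)
K(M) = 9 (K(M) = (-3)**2 = 9)
p(c) = sqrt(-8 + c) (p(c) = sqrt(c - 8) = sqrt(-8 + c))
(121 + p(12))*K(-12) = (121 + sqrt(-8 + 12))*9 = (121 + sqrt(4))*9 = (121 + 2)*9 = 123*9 = 1107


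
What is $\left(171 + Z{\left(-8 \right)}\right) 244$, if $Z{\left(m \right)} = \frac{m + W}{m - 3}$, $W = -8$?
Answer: $\frac{462868}{11} \approx 42079.0$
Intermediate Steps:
$Z{\left(m \right)} = \frac{-8 + m}{-3 + m}$ ($Z{\left(m \right)} = \frac{m - 8}{m - 3} = \frac{-8 + m}{-3 + m}$)
$\left(171 + Z{\left(-8 \right)}\right) 244 = \left(171 + \frac{-8 - 8}{-3 - 8}\right) 244 = \left(171 + \frac{1}{-11} \left(-16\right)\right) 244 = \left(171 - - \frac{16}{11}\right) 244 = \left(171 + \frac{16}{11}\right) 244 = \frac{1897}{11} \cdot 244 = \frac{462868}{11}$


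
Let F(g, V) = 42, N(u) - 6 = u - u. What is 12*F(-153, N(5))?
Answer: 504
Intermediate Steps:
N(u) = 6 (N(u) = 6 + (u - u) = 6 + 0 = 6)
12*F(-153, N(5)) = 12*42 = 504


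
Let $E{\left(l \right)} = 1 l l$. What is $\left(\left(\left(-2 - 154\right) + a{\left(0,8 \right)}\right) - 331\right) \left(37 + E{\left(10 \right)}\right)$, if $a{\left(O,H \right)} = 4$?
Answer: $-66171$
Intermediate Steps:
$E{\left(l \right)} = l^{2}$ ($E{\left(l \right)} = l l = l^{2}$)
$\left(\left(\left(-2 - 154\right) + a{\left(0,8 \right)}\right) - 331\right) \left(37 + E{\left(10 \right)}\right) = \left(\left(\left(-2 - 154\right) + 4\right) - 331\right) \left(37 + 10^{2}\right) = \left(\left(-156 + 4\right) - 331\right) \left(37 + 100\right) = \left(-152 - 331\right) 137 = \left(-483\right) 137 = -66171$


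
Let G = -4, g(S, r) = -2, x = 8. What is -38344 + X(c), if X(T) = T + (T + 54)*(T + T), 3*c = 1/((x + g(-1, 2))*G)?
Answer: -99391571/2592 ≈ -38346.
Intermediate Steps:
c = -1/72 (c = 1/(3*(((8 - 2)*(-4)))) = 1/(3*((6*(-4)))) = (⅓)/(-24) = (⅓)*(-1/24) = -1/72 ≈ -0.013889)
X(T) = T + 2*T*(54 + T) (X(T) = T + (54 + T)*(2*T) = T + 2*T*(54 + T))
-38344 + X(c) = -38344 - (109 + 2*(-1/72))/72 = -38344 - (109 - 1/36)/72 = -38344 - 1/72*3923/36 = -38344 - 3923/2592 = -99391571/2592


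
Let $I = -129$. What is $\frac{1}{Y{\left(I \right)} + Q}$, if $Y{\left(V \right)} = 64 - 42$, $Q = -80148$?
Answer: $- \frac{1}{80126} \approx -1.248 \cdot 10^{-5}$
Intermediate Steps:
$Y{\left(V \right)} = 22$ ($Y{\left(V \right)} = 64 - 42 = 22$)
$\frac{1}{Y{\left(I \right)} + Q} = \frac{1}{22 - 80148} = \frac{1}{-80126} = - \frac{1}{80126}$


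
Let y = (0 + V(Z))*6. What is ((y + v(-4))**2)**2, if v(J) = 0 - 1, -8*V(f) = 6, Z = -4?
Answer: 14641/16 ≈ 915.06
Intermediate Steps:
V(f) = -3/4 (V(f) = -1/8*6 = -3/4)
y = -9/2 (y = (0 - 3/4)*6 = -3/4*6 = -9/2 ≈ -4.5000)
v(J) = -1
((y + v(-4))**2)**2 = ((-9/2 - 1)**2)**2 = ((-11/2)**2)**2 = (121/4)**2 = 14641/16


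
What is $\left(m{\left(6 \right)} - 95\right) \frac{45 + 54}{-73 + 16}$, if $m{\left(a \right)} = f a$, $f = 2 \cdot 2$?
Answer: $\frac{2343}{19} \approx 123.32$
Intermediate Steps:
$f = 4$
$m{\left(a \right)} = 4 a$
$\left(m{\left(6 \right)} - 95\right) \frac{45 + 54}{-73 + 16} = \left(4 \cdot 6 - 95\right) \frac{45 + 54}{-73 + 16} = \left(24 - 95\right) \frac{99}{-57} = - 71 \cdot 99 \left(- \frac{1}{57}\right) = \left(-71\right) \left(- \frac{33}{19}\right) = \frac{2343}{19}$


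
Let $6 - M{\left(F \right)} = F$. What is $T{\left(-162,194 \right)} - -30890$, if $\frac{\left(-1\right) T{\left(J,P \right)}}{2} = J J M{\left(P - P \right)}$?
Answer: $-284038$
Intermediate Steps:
$M{\left(F \right)} = 6 - F$
$T{\left(J,P \right)} = - 12 J^{2}$ ($T{\left(J,P \right)} = - 2 J J \left(6 - \left(P - P\right)\right) = - 2 J^{2} \left(6 - 0\right) = - 2 J^{2} \left(6 + 0\right) = - 2 J^{2} \cdot 6 = - 2 \cdot 6 J^{2} = - 12 J^{2}$)
$T{\left(-162,194 \right)} - -30890 = - 12 \left(-162\right)^{2} - -30890 = \left(-12\right) 26244 + 30890 = -314928 + 30890 = -284038$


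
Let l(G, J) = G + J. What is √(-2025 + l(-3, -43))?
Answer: I*√2071 ≈ 45.508*I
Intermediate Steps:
√(-2025 + l(-3, -43)) = √(-2025 + (-3 - 43)) = √(-2025 - 46) = √(-2071) = I*√2071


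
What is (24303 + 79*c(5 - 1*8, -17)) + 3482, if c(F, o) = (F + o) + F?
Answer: 25968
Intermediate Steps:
c(F, o) = o + 2*F
(24303 + 79*c(5 - 1*8, -17)) + 3482 = (24303 + 79*(-17 + 2*(5 - 1*8))) + 3482 = (24303 + 79*(-17 + 2*(5 - 8))) + 3482 = (24303 + 79*(-17 + 2*(-3))) + 3482 = (24303 + 79*(-17 - 6)) + 3482 = (24303 + 79*(-23)) + 3482 = (24303 - 1817) + 3482 = 22486 + 3482 = 25968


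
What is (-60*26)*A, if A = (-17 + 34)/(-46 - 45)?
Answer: 2040/7 ≈ 291.43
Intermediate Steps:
A = -17/91 (A = 17/(-91) = 17*(-1/91) = -17/91 ≈ -0.18681)
(-60*26)*A = -60*26*(-17/91) = -1560*(-17/91) = 2040/7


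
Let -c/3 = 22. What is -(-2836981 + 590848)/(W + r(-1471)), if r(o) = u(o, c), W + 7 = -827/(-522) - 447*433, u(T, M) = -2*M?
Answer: -1172481426/100967545 ≈ -11.612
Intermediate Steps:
c = -66 (c = -3*22 = -66)
W = -101036449/522 (W = -7 + (-827/(-522) - 447*433) = -7 + (-827*(-1/522) - 193551) = -7 + (827/522 - 193551) = -7 - 101032795/522 = -101036449/522 ≈ -1.9356e+5)
r(o) = 132 (r(o) = -2*(-66) = 132)
-(-2836981 + 590848)/(W + r(-1471)) = -(-2836981 + 590848)/(-101036449/522 + 132) = -(-2246133)/(-100967545/522) = -(-2246133)*(-522)/100967545 = -1*1172481426/100967545 = -1172481426/100967545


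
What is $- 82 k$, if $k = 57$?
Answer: $-4674$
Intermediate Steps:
$- 82 k = \left(-82\right) 57 = -4674$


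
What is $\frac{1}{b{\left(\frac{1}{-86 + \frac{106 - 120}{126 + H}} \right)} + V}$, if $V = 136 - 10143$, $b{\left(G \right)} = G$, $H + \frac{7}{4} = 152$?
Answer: $- \frac{95086}{951526707} \approx -9.993 \cdot 10^{-5}$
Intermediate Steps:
$H = \frac{601}{4}$ ($H = - \frac{7}{4} + 152 = \frac{601}{4} \approx 150.25$)
$V = -10007$ ($V = 136 - 10143 = -10007$)
$\frac{1}{b{\left(\frac{1}{-86 + \frac{106 - 120}{126 + H}} \right)} + V} = \frac{1}{\frac{1}{-86 + \frac{106 - 120}{126 + \frac{601}{4}}} - 10007} = \frac{1}{\frac{1}{-86 - \frac{14}{\frac{1105}{4}}} - 10007} = \frac{1}{\frac{1}{-86 - \frac{56}{1105}} - 10007} = \frac{1}{\frac{1}{- \frac{95086}{1105}} - 10007} = \frac{1}{- \frac{1105}{95086} - 10007} = \frac{1}{- \frac{951526707}{95086}} = - \frac{95086}{951526707}$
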